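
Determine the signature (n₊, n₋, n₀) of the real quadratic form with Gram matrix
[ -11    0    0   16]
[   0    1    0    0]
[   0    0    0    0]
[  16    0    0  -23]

step 0: pivot -11 → sign −
step 1: pivot 1 → sign +
step 2: pivot 3/11 → sign +
step 3: row/col 3 already zero → sign 0
signature = (2, 1, 1)

Answer: (2, 1, 1)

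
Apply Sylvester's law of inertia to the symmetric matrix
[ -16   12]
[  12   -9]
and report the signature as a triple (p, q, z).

step 0: pivot -16 → sign −
step 1: row/col 1 already zero → sign 0
signature = (0, 1, 1)

Answer: (0, 1, 1)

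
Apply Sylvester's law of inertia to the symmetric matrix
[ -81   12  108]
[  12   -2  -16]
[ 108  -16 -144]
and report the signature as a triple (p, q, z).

step 0: pivot -81 → sign −
step 1: pivot -2/9 → sign −
step 2: row/col 2 already zero → sign 0
signature = (0, 2, 1)

Answer: (0, 2, 1)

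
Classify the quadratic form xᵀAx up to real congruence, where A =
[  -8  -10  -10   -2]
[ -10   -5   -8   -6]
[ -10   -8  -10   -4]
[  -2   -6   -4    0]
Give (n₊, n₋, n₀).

step 0: pivot -8 → sign −
step 1: pivot 15/2 → sign +
step 2: pivot -1/5 → sign −
step 3: pivot 2/3 → sign +
signature = (2, 2, 0)

Answer: (2, 2, 0)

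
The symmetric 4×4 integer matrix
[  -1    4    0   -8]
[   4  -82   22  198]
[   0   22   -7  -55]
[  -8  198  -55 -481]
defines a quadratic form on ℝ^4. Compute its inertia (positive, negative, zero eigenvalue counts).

Answer: (2, 2, 0)

Derivation:
step 0: pivot -1 → sign −
step 1: pivot -66 → sign −
step 2: pivot 1/3 → sign +
step 3: pivot 2/11 → sign +
signature = (2, 2, 0)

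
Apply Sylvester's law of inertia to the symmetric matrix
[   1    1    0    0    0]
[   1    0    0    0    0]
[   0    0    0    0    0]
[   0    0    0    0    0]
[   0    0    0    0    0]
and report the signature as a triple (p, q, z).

step 0: pivot 1 → sign +
step 1: pivot -1 → sign −
step 2: row/col 2 already zero → sign 0
step 3: row/col 3 already zero → sign 0
step 4: row/col 4 already zero → sign 0
signature = (1, 1, 3)

Answer: (1, 1, 3)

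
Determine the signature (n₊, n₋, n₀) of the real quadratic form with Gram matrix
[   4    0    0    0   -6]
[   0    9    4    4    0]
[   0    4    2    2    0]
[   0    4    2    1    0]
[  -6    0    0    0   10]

Answer: (4, 1, 0)

Derivation:
step 0: pivot 4 → sign +
step 1: pivot 9 → sign +
step 2: pivot 2/9 → sign +
step 3: pivot -1 → sign −
step 4: pivot 1 → sign +
signature = (4, 1, 0)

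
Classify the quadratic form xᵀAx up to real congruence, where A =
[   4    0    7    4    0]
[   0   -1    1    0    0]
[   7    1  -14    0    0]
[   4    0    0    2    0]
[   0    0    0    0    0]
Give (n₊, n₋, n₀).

step 0: pivot 4 → sign +
step 1: pivot -1 → sign −
step 2: pivot -101/4 → sign −
step 3: pivot -6/101 → sign −
step 4: row/col 4 already zero → sign 0
signature = (1, 3, 1)

Answer: (1, 3, 1)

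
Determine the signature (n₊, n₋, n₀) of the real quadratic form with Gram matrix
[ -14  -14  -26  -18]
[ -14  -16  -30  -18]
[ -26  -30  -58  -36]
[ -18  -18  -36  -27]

Answer: (0, 3, 1)

Derivation:
step 0: pivot -14 → sign −
step 1: pivot -2 → sign −
step 2: pivot -12/7 → sign −
step 3: row/col 3 already zero → sign 0
signature = (0, 3, 1)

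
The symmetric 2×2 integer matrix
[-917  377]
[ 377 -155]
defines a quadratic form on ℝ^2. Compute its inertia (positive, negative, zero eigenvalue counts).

Answer: (0, 2, 0)

Derivation:
step 0: pivot -917 → sign −
step 1: pivot -6/917 → sign −
signature = (0, 2, 0)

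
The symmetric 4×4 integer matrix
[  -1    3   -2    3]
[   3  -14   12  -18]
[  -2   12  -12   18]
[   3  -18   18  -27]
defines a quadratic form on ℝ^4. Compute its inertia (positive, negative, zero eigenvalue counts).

Answer: (0, 3, 1)

Derivation:
step 0: pivot -1 → sign −
step 1: pivot -5 → sign −
step 2: pivot -4/5 → sign −
step 3: row/col 3 already zero → sign 0
signature = (0, 3, 1)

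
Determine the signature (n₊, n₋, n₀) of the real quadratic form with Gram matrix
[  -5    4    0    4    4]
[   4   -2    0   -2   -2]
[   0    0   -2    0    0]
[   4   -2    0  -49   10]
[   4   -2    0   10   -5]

step 0: pivot -5 → sign −
step 1: pivot 6/5 → sign +
step 2: pivot -2 → sign −
step 3: pivot -47 → sign −
step 4: pivot 3/47 → sign +
signature = (2, 3, 0)

Answer: (2, 3, 0)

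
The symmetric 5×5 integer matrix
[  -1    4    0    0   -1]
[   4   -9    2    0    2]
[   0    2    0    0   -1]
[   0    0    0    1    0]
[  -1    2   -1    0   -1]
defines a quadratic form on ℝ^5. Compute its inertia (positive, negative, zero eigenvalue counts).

step 0: pivot -1 → sign −
step 1: pivot 7 → sign +
step 2: pivot -4/7 → sign −
step 3: pivot 1 → sign +
step 4: pivot -1/4 → sign −
signature = (2, 3, 0)

Answer: (2, 3, 0)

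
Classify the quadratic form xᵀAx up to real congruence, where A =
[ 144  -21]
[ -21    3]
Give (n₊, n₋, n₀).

Answer: (1, 1, 0)

Derivation:
step 0: pivot 144 → sign +
step 1: pivot -1/16 → sign −
signature = (1, 1, 0)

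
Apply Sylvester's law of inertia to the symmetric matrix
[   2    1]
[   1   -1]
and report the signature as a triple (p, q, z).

step 0: pivot 2 → sign +
step 1: pivot -3/2 → sign −
signature = (1, 1, 0)

Answer: (1, 1, 0)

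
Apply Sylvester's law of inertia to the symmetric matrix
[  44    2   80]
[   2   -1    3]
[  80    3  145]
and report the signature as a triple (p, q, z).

step 0: pivot 44 → sign +
step 1: pivot -12/11 → sign −
step 2: pivot -1/12 → sign −
signature = (1, 2, 0)

Answer: (1, 2, 0)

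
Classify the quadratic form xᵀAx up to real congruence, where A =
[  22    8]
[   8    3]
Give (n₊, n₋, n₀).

step 0: pivot 22 → sign +
step 1: pivot 1/11 → sign +
signature = (2, 0, 0)

Answer: (2, 0, 0)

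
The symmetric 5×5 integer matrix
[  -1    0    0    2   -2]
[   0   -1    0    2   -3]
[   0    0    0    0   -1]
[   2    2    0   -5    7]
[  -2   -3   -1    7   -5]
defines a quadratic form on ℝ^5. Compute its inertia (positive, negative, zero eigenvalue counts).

Answer: (2, 3, 0)

Derivation:
step 0: pivot -1 → sign −
step 1: pivot -1 → sign −
step 2: pivot 3 → sign +
step 3: pivot 5 → sign +
step 4: pivot -1/5 → sign −
signature = (2, 3, 0)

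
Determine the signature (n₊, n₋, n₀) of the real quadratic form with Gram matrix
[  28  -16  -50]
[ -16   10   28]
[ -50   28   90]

step 0: pivot 28 → sign +
step 1: pivot 6/7 → sign +
step 2: pivot 1/3 → sign +
signature = (3, 0, 0)

Answer: (3, 0, 0)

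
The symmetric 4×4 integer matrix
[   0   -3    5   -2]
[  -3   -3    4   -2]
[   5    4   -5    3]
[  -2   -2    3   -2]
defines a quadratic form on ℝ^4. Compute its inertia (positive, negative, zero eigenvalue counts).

step 0: pivot -3 → sign −
step 1: pivot 3 → sign +
step 2: pivot -2/3 → sign −
step 3: pivot 1/6 → sign +
signature = (2, 2, 0)

Answer: (2, 2, 0)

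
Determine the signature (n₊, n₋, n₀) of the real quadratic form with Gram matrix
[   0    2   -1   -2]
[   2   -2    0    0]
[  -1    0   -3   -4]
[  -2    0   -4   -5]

step 0: pivot -2 → sign −
step 1: pivot 2 → sign +
step 2: pivot -7/2 → sign −
step 3: pivot 1/7 → sign +
signature = (2, 2, 0)

Answer: (2, 2, 0)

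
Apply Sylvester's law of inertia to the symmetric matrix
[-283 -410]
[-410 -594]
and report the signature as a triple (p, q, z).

step 0: pivot -283 → sign −
step 1: pivot -2/283 → sign −
signature = (0, 2, 0)

Answer: (0, 2, 0)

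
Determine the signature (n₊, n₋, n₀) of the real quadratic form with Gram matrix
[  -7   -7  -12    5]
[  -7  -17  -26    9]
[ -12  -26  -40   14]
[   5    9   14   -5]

Answer: (1, 2, 1)

Derivation:
step 0: pivot -7 → sign −
step 1: pivot -10 → sign −
step 2: pivot 6/35 → sign +
step 3: row/col 3 already zero → sign 0
signature = (1, 2, 1)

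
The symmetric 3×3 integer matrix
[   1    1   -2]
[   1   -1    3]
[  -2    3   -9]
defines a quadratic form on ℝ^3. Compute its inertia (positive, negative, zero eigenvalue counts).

step 0: pivot 1 → sign +
step 1: pivot -2 → sign −
step 2: pivot -1/2 → sign −
signature = (1, 2, 0)

Answer: (1, 2, 0)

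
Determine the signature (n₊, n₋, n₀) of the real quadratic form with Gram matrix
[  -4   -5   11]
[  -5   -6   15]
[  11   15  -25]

Answer: (1, 2, 0)

Derivation:
step 0: pivot -4 → sign −
step 1: pivot 1/4 → sign +
step 2: pivot -1 → sign −
signature = (1, 2, 0)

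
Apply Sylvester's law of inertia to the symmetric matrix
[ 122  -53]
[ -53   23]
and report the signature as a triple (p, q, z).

step 0: pivot 122 → sign +
step 1: pivot -3/122 → sign −
signature = (1, 1, 0)

Answer: (1, 1, 0)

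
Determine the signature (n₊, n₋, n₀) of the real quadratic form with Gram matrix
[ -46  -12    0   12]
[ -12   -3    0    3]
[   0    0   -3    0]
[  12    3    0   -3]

step 0: pivot -46 → sign −
step 1: pivot 3/23 → sign +
step 2: pivot -3 → sign −
step 3: row/col 3 already zero → sign 0
signature = (1, 2, 1)

Answer: (1, 2, 1)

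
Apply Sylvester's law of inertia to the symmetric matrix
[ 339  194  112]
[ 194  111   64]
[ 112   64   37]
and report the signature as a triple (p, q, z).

step 0: pivot 339 → sign +
step 1: pivot -7/339 → sign −
step 2: pivot 3/7 → sign +
signature = (2, 1, 0)

Answer: (2, 1, 0)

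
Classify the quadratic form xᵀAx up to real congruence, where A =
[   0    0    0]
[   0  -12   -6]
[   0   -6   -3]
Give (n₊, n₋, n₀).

Answer: (0, 1, 2)

Derivation:
step 0: pivot -12 → sign −
step 1: row/col 1 already zero → sign 0
step 2: row/col 2 already zero → sign 0
signature = (0, 1, 2)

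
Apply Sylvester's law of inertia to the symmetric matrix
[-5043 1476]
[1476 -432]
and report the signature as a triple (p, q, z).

step 0: pivot -5043 → sign −
step 1: row/col 1 already zero → sign 0
signature = (0, 1, 1)

Answer: (0, 1, 1)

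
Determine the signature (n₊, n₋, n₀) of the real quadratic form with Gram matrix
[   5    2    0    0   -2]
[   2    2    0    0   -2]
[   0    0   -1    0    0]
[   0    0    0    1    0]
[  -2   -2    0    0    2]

Answer: (3, 1, 1)

Derivation:
step 0: pivot 5 → sign +
step 1: pivot 6/5 → sign +
step 2: pivot -1 → sign −
step 3: pivot 1 → sign +
step 4: row/col 4 already zero → sign 0
signature = (3, 1, 1)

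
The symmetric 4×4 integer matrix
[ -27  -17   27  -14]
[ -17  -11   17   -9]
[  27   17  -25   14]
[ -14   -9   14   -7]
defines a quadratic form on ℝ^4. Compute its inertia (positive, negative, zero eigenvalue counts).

step 0: pivot -27 → sign −
step 1: pivot -8/27 → sign −
step 2: pivot 2 → sign +
step 3: pivot 3/8 → sign +
signature = (2, 2, 0)

Answer: (2, 2, 0)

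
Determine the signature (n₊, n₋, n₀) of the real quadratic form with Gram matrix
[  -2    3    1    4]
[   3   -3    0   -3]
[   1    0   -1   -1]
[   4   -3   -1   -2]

Answer: (2, 2, 0)

Derivation:
step 0: pivot -2 → sign −
step 1: pivot 3/2 → sign +
step 2: pivot -2 → sign −
step 3: pivot 2 → sign +
signature = (2, 2, 0)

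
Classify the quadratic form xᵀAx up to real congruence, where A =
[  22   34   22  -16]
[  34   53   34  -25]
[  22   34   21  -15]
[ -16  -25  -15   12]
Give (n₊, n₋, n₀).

step 0: pivot 22 → sign +
step 1: pivot 5/11 → sign +
step 2: pivot -1 → sign −
step 3: pivot 6/5 → sign +
signature = (3, 1, 0)

Answer: (3, 1, 0)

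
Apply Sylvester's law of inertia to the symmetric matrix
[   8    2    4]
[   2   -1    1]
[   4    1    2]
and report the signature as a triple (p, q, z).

step 0: pivot 8 → sign +
step 1: pivot -3/2 → sign −
step 2: row/col 2 already zero → sign 0
signature = (1, 1, 1)

Answer: (1, 1, 1)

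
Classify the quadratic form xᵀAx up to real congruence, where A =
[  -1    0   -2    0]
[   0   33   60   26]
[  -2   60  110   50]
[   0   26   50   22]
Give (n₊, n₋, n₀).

step 0: pivot -1 → sign −
step 1: pivot 33 → sign +
step 2: pivot 54/11 → sign +
step 3: row/col 3 already zero → sign 0
signature = (2, 1, 1)

Answer: (2, 1, 1)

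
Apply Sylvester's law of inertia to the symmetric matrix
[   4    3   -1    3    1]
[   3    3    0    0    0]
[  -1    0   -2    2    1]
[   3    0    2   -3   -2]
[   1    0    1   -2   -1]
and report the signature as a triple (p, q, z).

step 0: pivot 4 → sign +
step 1: pivot 3/4 → sign +
step 2: pivot -3 → sign −
step 3: pivot -11/3 → sign −
step 4: pivot 1/11 → sign +
signature = (3, 2, 0)

Answer: (3, 2, 0)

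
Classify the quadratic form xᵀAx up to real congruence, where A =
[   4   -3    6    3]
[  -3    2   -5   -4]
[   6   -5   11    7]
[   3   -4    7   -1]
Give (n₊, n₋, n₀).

Answer: (2, 2, 0)

Derivation:
step 0: pivot 4 → sign +
step 1: pivot -1/4 → sign −
step 2: pivot 3 → sign +
step 3: pivot -3 → sign −
signature = (2, 2, 0)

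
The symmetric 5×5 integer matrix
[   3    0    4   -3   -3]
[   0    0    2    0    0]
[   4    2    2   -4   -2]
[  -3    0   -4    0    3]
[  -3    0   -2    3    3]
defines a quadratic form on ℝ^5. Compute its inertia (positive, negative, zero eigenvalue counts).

step 0: pivot 3 → sign +
step 1: pivot -10/3 → sign −
step 2: pivot 6/5 → sign +
step 3: pivot -3 → sign −
step 4: row/col 4 already zero → sign 0
signature = (2, 2, 1)

Answer: (2, 2, 1)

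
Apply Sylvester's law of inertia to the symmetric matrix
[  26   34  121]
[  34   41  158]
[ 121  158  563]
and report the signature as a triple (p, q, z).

step 0: pivot 26 → sign +
step 1: pivot -45/13 → sign −
step 2: pivot -1/10 → sign −
signature = (1, 2, 0)

Answer: (1, 2, 0)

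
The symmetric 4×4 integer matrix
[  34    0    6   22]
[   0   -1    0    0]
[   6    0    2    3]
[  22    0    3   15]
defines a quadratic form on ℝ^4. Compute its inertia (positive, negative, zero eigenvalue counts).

step 0: pivot 34 → sign +
step 1: pivot -1 → sign −
step 2: pivot 16/17 → sign +
step 3: pivot -1/16 → sign −
signature = (2, 2, 0)

Answer: (2, 2, 0)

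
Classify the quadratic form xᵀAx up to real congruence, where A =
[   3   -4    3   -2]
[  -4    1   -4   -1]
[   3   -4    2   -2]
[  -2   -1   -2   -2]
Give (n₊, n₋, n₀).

Answer: (1, 3, 0)

Derivation:
step 0: pivot 3 → sign +
step 1: pivot -13/3 → sign −
step 2: pivot -1 → sign −
step 3: pivot -3/13 → sign −
signature = (1, 3, 0)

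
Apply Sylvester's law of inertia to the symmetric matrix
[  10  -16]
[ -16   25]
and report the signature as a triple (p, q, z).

Answer: (1, 1, 0)

Derivation:
step 0: pivot 10 → sign +
step 1: pivot -3/5 → sign −
signature = (1, 1, 0)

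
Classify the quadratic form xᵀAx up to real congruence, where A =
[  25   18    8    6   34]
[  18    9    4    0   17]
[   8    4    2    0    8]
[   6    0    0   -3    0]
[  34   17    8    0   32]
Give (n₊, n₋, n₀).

Answer: (3, 2, 0)

Derivation:
step 0: pivot 25 → sign +
step 1: pivot -99/25 → sign −
step 2: pivot 2/9 → sign +
step 3: pivot 3/11 → sign +
step 4: pivot -1 → sign −
signature = (3, 2, 0)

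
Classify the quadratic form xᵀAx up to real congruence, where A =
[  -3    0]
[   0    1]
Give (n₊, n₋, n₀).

step 0: pivot -3 → sign −
step 1: pivot 1 → sign +
signature = (1, 1, 0)

Answer: (1, 1, 0)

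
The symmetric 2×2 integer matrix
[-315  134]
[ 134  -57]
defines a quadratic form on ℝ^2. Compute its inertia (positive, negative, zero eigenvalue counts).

Answer: (1, 1, 0)

Derivation:
step 0: pivot -315 → sign −
step 1: pivot 1/315 → sign +
signature = (1, 1, 0)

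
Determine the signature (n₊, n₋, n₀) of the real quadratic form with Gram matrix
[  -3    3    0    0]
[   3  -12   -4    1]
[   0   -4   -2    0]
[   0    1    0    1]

Answer: (1, 3, 0)

Derivation:
step 0: pivot -3 → sign −
step 1: pivot -9 → sign −
step 2: pivot -2/9 → sign −
step 3: pivot 2 → sign +
signature = (1, 3, 0)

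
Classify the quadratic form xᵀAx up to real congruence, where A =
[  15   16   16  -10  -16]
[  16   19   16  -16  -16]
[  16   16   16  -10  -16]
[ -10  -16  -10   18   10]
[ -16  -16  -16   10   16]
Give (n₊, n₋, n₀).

Answer: (2, 2, 1)

Derivation:
step 0: pivot 15 → sign +
step 1: pivot 29/15 → sign +
step 2: pivot -48/29 → sign −
step 3: pivot -1/4 → sign −
step 4: row/col 4 already zero → sign 0
signature = (2, 2, 1)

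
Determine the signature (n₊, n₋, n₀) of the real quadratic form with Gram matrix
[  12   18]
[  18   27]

Answer: (1, 0, 1)

Derivation:
step 0: pivot 12 → sign +
step 1: row/col 1 already zero → sign 0
signature = (1, 0, 1)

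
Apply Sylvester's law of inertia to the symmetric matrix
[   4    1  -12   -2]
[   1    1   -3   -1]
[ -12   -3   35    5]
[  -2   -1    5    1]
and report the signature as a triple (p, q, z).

step 0: pivot 4 → sign +
step 1: pivot 3/4 → sign +
step 2: pivot -1 → sign −
step 3: pivot 2/3 → sign +
signature = (3, 1, 0)

Answer: (3, 1, 0)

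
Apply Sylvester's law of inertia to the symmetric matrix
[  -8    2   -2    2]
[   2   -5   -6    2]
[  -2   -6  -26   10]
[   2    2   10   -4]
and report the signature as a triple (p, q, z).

step 0: pivot -8 → sign −
step 1: pivot -9/2 → sign −
step 2: pivot -145/9 → sign −
step 3: pivot 6/145 → sign +
signature = (1, 3, 0)

Answer: (1, 3, 0)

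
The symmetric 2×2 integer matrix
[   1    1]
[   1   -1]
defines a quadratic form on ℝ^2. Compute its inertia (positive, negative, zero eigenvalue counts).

Answer: (1, 1, 0)

Derivation:
step 0: pivot 1 → sign +
step 1: pivot -2 → sign −
signature = (1, 1, 0)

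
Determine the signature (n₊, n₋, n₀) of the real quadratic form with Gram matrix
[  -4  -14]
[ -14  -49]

Answer: (0, 1, 1)

Derivation:
step 0: pivot -4 → sign −
step 1: row/col 1 already zero → sign 0
signature = (0, 1, 1)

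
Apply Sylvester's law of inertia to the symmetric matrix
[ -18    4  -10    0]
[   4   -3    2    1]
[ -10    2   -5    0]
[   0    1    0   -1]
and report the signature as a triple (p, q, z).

step 0: pivot -18 → sign −
step 1: pivot -19/9 → sign −
step 2: pivot 11/19 → sign +
step 3: pivot -6/11 → sign −
signature = (1, 3, 0)

Answer: (1, 3, 0)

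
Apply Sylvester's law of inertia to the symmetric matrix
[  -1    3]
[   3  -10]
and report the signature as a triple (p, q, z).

step 0: pivot -1 → sign −
step 1: pivot -1 → sign −
signature = (0, 2, 0)

Answer: (0, 2, 0)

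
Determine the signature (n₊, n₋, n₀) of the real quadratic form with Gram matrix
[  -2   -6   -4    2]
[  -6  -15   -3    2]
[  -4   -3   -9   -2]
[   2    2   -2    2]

step 0: pivot -2 → sign −
step 1: pivot 3 → sign +
step 2: pivot -28 → sign −
step 3: pivot -1/21 → sign −
signature = (1, 3, 0)

Answer: (1, 3, 0)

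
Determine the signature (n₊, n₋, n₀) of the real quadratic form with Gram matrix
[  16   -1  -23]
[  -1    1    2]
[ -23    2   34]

Answer: (3, 0, 0)

Derivation:
step 0: pivot 16 → sign +
step 1: pivot 15/16 → sign +
step 2: pivot 3/5 → sign +
signature = (3, 0, 0)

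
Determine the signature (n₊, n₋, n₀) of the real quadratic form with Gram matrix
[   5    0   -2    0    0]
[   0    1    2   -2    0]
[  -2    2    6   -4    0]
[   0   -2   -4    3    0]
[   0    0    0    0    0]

step 0: pivot 5 → sign +
step 1: pivot 1 → sign +
step 2: pivot 6/5 → sign +
step 3: pivot -1 → sign −
step 4: row/col 4 already zero → sign 0
signature = (3, 1, 1)

Answer: (3, 1, 1)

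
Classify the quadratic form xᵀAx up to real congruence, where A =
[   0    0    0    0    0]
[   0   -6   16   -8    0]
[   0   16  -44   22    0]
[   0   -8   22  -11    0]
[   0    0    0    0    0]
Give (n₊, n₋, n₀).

Answer: (0, 2, 3)

Derivation:
step 0: pivot -6 → sign −
step 1: pivot -4/3 → sign −
step 2: row/col 2 already zero → sign 0
step 3: row/col 3 already zero → sign 0
step 4: row/col 4 already zero → sign 0
signature = (0, 2, 3)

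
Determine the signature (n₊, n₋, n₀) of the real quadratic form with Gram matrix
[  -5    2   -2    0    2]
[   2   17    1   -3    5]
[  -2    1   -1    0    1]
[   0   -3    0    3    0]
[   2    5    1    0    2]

Answer: (3, 2, 0)

Derivation:
step 0: pivot -5 → sign −
step 1: pivot 89/5 → sign +
step 2: pivot -18/89 → sign −
step 3: pivot 5/2 → sign +
step 4: pivot 3/5 → sign +
signature = (3, 2, 0)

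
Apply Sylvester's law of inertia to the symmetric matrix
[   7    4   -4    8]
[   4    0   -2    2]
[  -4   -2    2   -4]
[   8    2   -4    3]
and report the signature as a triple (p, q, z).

step 0: pivot 7 → sign +
step 1: pivot -16/7 → sign −
step 2: pivot -1/4 → sign −
step 3: pivot -3 → sign −
signature = (1, 3, 0)

Answer: (1, 3, 0)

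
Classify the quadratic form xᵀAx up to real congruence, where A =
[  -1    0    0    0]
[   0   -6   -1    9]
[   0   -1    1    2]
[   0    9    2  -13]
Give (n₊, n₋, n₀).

step 0: pivot -1 → sign −
step 1: pivot -6 → sign −
step 2: pivot 7/6 → sign +
step 3: pivot 2/7 → sign +
signature = (2, 2, 0)

Answer: (2, 2, 0)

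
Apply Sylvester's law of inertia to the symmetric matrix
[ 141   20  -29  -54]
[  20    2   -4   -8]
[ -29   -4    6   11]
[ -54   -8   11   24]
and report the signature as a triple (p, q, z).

Answer: (3, 1, 0)

Derivation:
step 0: pivot 141 → sign +
step 1: pivot -118/141 → sign −
step 2: pivot 3/59 → sign +
step 3: pivot 3 → sign +
signature = (3, 1, 0)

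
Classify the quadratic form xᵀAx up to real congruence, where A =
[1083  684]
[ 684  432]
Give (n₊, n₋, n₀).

Answer: (1, 0, 1)

Derivation:
step 0: pivot 1083 → sign +
step 1: row/col 1 already zero → sign 0
signature = (1, 0, 1)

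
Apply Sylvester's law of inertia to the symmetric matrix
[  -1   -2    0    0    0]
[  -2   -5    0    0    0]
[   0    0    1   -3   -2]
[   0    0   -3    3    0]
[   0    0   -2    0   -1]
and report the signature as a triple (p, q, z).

Answer: (2, 3, 0)

Derivation:
step 0: pivot -1 → sign −
step 1: pivot -1 → sign −
step 2: pivot 1 → sign +
step 3: pivot -6 → sign −
step 4: pivot 1 → sign +
signature = (2, 3, 0)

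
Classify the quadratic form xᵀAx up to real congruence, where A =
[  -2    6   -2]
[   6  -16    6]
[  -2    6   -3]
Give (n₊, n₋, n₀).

Answer: (1, 2, 0)

Derivation:
step 0: pivot -2 → sign −
step 1: pivot 2 → sign +
step 2: pivot -1 → sign −
signature = (1, 2, 0)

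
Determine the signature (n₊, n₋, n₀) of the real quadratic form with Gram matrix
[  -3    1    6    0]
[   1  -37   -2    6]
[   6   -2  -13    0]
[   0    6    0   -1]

Answer: (0, 4, 0)

Derivation:
step 0: pivot -3 → sign −
step 1: pivot -110/3 → sign −
step 2: pivot -1 → sign −
step 3: pivot -1/55 → sign −
signature = (0, 4, 0)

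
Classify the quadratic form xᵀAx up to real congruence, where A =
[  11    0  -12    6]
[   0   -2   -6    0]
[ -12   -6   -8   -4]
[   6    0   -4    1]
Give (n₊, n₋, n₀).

step 0: pivot 11 → sign +
step 1: pivot -2 → sign −
step 2: pivot -34/11 → sign −
step 3: pivot -3/17 → sign −
signature = (1, 3, 0)

Answer: (1, 3, 0)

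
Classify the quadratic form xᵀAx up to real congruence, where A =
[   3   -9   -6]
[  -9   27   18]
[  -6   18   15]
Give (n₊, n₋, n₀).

Answer: (2, 0, 1)

Derivation:
step 0: pivot 3 → sign +
step 1: pivot 3 → sign +
step 2: row/col 2 already zero → sign 0
signature = (2, 0, 1)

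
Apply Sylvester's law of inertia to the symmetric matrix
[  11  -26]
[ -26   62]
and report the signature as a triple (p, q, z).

Answer: (2, 0, 0)

Derivation:
step 0: pivot 11 → sign +
step 1: pivot 6/11 → sign +
signature = (2, 0, 0)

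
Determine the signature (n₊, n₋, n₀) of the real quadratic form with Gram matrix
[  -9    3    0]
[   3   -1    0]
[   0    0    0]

Answer: (0, 1, 2)

Derivation:
step 0: pivot -9 → sign −
step 1: row/col 1 already zero → sign 0
step 2: row/col 2 already zero → sign 0
signature = (0, 1, 2)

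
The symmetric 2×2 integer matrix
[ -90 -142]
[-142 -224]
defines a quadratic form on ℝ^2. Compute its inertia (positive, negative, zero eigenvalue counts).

Answer: (1, 1, 0)

Derivation:
step 0: pivot -90 → sign −
step 1: pivot 2/45 → sign +
signature = (1, 1, 0)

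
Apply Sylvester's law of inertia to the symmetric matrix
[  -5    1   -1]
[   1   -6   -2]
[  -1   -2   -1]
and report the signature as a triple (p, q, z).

step 0: pivot -5 → sign −
step 1: pivot -29/5 → sign −
step 2: pivot 1/29 → sign +
signature = (1, 2, 0)

Answer: (1, 2, 0)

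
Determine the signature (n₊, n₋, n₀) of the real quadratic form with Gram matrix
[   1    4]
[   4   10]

Answer: (1, 1, 0)

Derivation:
step 0: pivot 1 → sign +
step 1: pivot -6 → sign −
signature = (1, 1, 0)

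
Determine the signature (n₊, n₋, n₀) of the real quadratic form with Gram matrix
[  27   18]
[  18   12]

Answer: (1, 0, 1)

Derivation:
step 0: pivot 27 → sign +
step 1: row/col 1 already zero → sign 0
signature = (1, 0, 1)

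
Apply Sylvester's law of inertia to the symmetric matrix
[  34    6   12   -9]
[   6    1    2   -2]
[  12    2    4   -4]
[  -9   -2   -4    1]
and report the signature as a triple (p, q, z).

Answer: (2, 1, 1)

Derivation:
step 0: pivot 34 → sign +
step 1: pivot -1/17 → sign −
step 2: pivot 3/2 → sign +
step 3: row/col 3 already zero → sign 0
signature = (2, 1, 1)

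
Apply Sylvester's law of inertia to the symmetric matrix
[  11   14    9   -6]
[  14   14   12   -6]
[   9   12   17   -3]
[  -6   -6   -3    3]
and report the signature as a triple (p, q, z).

step 0: pivot 11 → sign +
step 1: pivot -42/11 → sign −
step 2: pivot 68/7 → sign +
step 3: pivot -3/68 → sign −
signature = (2, 2, 0)

Answer: (2, 2, 0)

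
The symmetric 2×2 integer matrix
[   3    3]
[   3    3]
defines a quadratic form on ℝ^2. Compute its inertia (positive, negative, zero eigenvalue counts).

step 0: pivot 3 → sign +
step 1: row/col 1 already zero → sign 0
signature = (1, 0, 1)

Answer: (1, 0, 1)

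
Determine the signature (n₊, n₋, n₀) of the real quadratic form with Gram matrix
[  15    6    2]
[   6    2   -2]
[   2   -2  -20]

Answer: (1, 2, 0)

Derivation:
step 0: pivot 15 → sign +
step 1: pivot -2/5 → sign −
step 2: pivot -2/3 → sign −
signature = (1, 2, 0)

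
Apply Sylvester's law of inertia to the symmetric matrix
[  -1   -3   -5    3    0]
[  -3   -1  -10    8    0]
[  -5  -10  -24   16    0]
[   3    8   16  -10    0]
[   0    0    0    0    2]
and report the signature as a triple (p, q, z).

step 0: pivot -1 → sign −
step 1: pivot 8 → sign +
step 2: pivot -17/8 → sign −
step 3: pivot 2/17 → sign +
step 4: pivot 2 → sign +
signature = (3, 2, 0)

Answer: (3, 2, 0)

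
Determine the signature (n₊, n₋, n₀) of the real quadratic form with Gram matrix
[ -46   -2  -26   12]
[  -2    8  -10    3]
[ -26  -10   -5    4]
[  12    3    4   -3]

step 0: pivot -46 → sign −
step 1: pivot 186/23 → sign +
step 2: pivot -1/31 → sign −
step 3: pivot -1/2 → sign −
signature = (1, 3, 0)

Answer: (1, 3, 0)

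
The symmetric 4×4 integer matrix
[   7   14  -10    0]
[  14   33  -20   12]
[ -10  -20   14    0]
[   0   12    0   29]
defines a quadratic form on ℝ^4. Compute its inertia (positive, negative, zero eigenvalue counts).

Answer: (3, 1, 0)

Derivation:
step 0: pivot 7 → sign +
step 1: pivot 5 → sign +
step 2: pivot -2/7 → sign −
step 3: pivot 1/5 → sign +
signature = (3, 1, 0)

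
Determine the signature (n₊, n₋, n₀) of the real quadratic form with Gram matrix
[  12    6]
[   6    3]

Answer: (1, 0, 1)

Derivation:
step 0: pivot 12 → sign +
step 1: row/col 1 already zero → sign 0
signature = (1, 0, 1)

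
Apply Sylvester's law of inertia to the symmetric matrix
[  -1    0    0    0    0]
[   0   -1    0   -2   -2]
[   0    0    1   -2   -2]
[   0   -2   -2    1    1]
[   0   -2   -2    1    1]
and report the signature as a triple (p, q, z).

step 0: pivot -1 → sign −
step 1: pivot -1 → sign −
step 2: pivot 1 → sign +
step 3: pivot 1 → sign +
step 4: row/col 4 already zero → sign 0
signature = (2, 2, 1)

Answer: (2, 2, 1)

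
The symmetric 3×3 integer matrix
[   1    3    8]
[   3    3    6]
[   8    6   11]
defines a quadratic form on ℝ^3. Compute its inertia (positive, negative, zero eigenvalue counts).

step 0: pivot 1 → sign +
step 1: pivot -6 → sign −
step 2: pivot 1 → sign +
signature = (2, 1, 0)

Answer: (2, 1, 0)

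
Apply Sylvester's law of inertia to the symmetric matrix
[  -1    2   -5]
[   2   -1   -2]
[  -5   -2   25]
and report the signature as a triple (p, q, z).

Answer: (2, 1, 0)

Derivation:
step 0: pivot -1 → sign −
step 1: pivot 3 → sign +
step 2: pivot 2 → sign +
signature = (2, 1, 0)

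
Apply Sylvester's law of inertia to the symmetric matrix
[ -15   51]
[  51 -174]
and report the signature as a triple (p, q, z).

step 0: pivot -15 → sign −
step 1: pivot -3/5 → sign −
signature = (0, 2, 0)

Answer: (0, 2, 0)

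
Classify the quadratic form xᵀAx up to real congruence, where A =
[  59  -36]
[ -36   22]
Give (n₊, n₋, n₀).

step 0: pivot 59 → sign +
step 1: pivot 2/59 → sign +
signature = (2, 0, 0)

Answer: (2, 0, 0)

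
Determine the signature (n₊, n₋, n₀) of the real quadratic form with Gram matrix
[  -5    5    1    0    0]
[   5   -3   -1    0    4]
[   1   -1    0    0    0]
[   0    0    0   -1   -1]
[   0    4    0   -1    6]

step 0: pivot -5 → sign −
step 1: pivot 2 → sign +
step 2: pivot 1/5 → sign +
step 3: pivot -1 → sign −
step 4: pivot -1 → sign −
signature = (2, 3, 0)

Answer: (2, 3, 0)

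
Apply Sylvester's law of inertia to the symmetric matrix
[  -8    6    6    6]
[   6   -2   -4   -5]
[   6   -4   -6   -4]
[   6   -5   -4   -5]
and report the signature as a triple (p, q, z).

step 0: pivot -8 → sign −
step 1: pivot 5/2 → sign +
step 2: pivot -8/5 → sign −
step 3: pivot -3/8 → sign −
signature = (1, 3, 0)

Answer: (1, 3, 0)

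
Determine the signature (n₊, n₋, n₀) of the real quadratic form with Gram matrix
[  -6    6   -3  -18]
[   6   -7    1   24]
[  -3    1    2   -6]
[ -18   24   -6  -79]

Answer: (2, 2, 0)

Derivation:
step 0: pivot -6 → sign −
step 1: pivot -1 → sign −
step 2: pivot 15/2 → sign +
step 3: pivot 1/5 → sign +
signature = (2, 2, 0)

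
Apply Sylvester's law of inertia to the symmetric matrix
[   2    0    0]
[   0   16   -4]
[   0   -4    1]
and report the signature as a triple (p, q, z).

step 0: pivot 2 → sign +
step 1: pivot 16 → sign +
step 2: row/col 2 already zero → sign 0
signature = (2, 0, 1)

Answer: (2, 0, 1)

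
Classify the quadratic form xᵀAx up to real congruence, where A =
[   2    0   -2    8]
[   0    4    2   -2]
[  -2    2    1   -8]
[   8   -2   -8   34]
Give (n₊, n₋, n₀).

step 0: pivot 2 → sign +
step 1: pivot 4 → sign +
step 2: pivot -2 → sign −
step 3: pivot 3/2 → sign +
signature = (3, 1, 0)

Answer: (3, 1, 0)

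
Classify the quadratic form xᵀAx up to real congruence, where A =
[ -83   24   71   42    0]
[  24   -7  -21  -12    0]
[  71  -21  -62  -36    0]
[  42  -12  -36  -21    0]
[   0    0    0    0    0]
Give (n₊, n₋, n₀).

step 0: pivot -83 → sign −
step 1: pivot -5/83 → sign −
step 2: pivot 12/5 → sign +
step 3: row/col 3 already zero → sign 0
step 4: row/col 4 already zero → sign 0
signature = (1, 2, 2)

Answer: (1, 2, 2)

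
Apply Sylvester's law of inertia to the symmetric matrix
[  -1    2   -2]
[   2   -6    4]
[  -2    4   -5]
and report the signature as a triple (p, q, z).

Answer: (0, 3, 0)

Derivation:
step 0: pivot -1 → sign −
step 1: pivot -2 → sign −
step 2: pivot -1 → sign −
signature = (0, 3, 0)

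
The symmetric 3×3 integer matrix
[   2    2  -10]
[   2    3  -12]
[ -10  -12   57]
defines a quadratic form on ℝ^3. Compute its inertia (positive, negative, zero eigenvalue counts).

Answer: (3, 0, 0)

Derivation:
step 0: pivot 2 → sign +
step 1: pivot 1 → sign +
step 2: pivot 3 → sign +
signature = (3, 0, 0)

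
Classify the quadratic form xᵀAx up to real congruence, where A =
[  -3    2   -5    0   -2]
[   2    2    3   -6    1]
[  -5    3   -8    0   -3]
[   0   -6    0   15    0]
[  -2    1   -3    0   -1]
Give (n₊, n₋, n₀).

step 0: pivot -3 → sign −
step 1: pivot 10/3 → sign +
step 2: pivot 3/10 → sign +
step 3: pivot 3 → sign +
step 4: row/col 4 already zero → sign 0
signature = (3, 1, 1)

Answer: (3, 1, 1)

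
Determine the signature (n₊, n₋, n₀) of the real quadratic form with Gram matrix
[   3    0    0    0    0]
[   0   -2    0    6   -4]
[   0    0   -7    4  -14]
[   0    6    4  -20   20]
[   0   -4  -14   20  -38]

step 0: pivot 3 → sign +
step 1: pivot -2 → sign −
step 2: pivot -7 → sign −
step 3: pivot 2/7 → sign +
step 4: pivot -2 → sign −
signature = (2, 3, 0)

Answer: (2, 3, 0)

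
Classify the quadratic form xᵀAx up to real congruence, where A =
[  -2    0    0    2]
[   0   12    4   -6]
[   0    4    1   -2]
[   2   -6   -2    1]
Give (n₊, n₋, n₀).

step 0: pivot -2 → sign −
step 1: pivot 12 → sign +
step 2: pivot -1/3 → sign −
step 3: row/col 3 already zero → sign 0
signature = (1, 2, 1)

Answer: (1, 2, 1)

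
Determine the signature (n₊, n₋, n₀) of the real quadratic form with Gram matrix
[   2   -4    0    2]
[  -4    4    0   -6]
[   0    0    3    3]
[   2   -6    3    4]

step 0: pivot 2 → sign +
step 1: pivot -4 → sign −
step 2: pivot 3 → sign +
step 3: row/col 3 already zero → sign 0
signature = (2, 1, 1)

Answer: (2, 1, 1)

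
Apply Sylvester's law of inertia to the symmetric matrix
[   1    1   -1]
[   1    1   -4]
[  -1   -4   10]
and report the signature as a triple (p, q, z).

step 0: pivot 1 → sign +
step 1: pivot 9 → sign +
step 2: pivot -1 → sign −
signature = (2, 1, 0)

Answer: (2, 1, 0)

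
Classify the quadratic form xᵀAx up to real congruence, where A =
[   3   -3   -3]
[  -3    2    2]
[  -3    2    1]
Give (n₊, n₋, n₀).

Answer: (1, 2, 0)

Derivation:
step 0: pivot 3 → sign +
step 1: pivot -1 → sign −
step 2: pivot -1 → sign −
signature = (1, 2, 0)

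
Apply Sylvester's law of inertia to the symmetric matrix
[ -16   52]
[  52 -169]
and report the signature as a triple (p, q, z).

step 0: pivot -16 → sign −
step 1: row/col 1 already zero → sign 0
signature = (0, 1, 1)

Answer: (0, 1, 1)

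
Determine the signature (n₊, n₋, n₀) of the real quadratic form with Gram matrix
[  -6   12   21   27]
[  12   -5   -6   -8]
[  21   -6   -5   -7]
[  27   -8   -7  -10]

step 0: pivot -6 → sign −
step 1: pivot 19 → sign +
step 2: pivot 11/38 → sign +
step 3: pivot -3/11 → sign −
signature = (2, 2, 0)

Answer: (2, 2, 0)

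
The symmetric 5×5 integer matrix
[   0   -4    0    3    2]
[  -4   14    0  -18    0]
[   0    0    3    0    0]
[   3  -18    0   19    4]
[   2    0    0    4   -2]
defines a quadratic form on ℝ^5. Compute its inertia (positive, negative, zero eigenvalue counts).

Answer: (3, 2, 0)

Derivation:
step 0: pivot 14 → sign +
step 1: pivot -8/7 → sign −
step 2: pivot 3 → sign +
step 3: pivot -1/8 → sign −
step 4: pivot 2 → sign +
signature = (3, 2, 0)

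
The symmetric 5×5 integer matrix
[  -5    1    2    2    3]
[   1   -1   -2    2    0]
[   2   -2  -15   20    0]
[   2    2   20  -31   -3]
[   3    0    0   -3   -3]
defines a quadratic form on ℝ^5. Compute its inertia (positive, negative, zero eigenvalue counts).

step 0: pivot -5 → sign −
step 1: pivot -4/5 → sign −
step 2: pivot -11 → sign −
step 3: pivot 3/11 → sign +
step 4: pivot -3/4 → sign −
signature = (1, 4, 0)

Answer: (1, 4, 0)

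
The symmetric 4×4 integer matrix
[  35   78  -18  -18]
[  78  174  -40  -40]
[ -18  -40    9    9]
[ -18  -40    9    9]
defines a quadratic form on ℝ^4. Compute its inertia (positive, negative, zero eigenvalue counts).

step 0: pivot 35 → sign +
step 1: pivot 6/35 → sign +
step 2: pivot -1/3 → sign −
step 3: row/col 3 already zero → sign 0
signature = (2, 1, 1)

Answer: (2, 1, 1)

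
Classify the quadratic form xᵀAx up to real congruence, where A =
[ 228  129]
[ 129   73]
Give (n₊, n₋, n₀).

Answer: (2, 0, 0)

Derivation:
step 0: pivot 228 → sign +
step 1: pivot 1/76 → sign +
signature = (2, 0, 0)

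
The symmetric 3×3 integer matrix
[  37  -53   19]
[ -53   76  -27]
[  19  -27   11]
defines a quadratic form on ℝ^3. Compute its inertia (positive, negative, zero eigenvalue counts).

Answer: (3, 0, 0)

Derivation:
step 0: pivot 37 → sign +
step 1: pivot 3/37 → sign +
step 2: pivot 2/3 → sign +
signature = (3, 0, 0)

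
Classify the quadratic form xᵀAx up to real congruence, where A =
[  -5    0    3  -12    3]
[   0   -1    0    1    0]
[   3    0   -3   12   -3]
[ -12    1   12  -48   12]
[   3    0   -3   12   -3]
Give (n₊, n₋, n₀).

step 0: pivot -5 → sign −
step 1: pivot -1 → sign −
step 2: pivot -6/5 → sign −
step 3: pivot 1 → sign +
step 4: row/col 4 already zero → sign 0
signature = (1, 3, 1)

Answer: (1, 3, 1)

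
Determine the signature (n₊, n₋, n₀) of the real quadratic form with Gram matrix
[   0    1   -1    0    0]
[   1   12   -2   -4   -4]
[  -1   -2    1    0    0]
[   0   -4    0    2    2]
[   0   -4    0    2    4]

Answer: (4, 1, 0)

Derivation:
step 0: pivot 12 → sign +
step 1: pivot -1/12 → sign −
step 2: pivot 9 → sign +
step 3: pivot 2/9 → sign +
step 4: pivot 2 → sign +
signature = (4, 1, 0)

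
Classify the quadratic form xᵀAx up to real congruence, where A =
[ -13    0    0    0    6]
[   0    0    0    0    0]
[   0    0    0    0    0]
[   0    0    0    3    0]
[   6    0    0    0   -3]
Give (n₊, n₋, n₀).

step 0: pivot -13 → sign −
step 1: pivot 3 → sign +
step 2: pivot -3/13 → sign −
step 3: row/col 3 already zero → sign 0
step 4: row/col 4 already zero → sign 0
signature = (1, 2, 2)

Answer: (1, 2, 2)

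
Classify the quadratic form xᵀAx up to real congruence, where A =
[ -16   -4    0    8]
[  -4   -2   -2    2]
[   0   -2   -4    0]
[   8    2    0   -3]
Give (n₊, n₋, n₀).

step 0: pivot -16 → sign −
step 1: pivot -1 → sign −
step 2: pivot 1 → sign +
step 3: row/col 3 already zero → sign 0
signature = (1, 2, 1)

Answer: (1, 2, 1)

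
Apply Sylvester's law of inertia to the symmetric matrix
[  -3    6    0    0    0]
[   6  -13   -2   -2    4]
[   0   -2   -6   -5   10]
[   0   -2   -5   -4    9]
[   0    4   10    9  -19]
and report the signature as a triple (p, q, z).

Answer: (1, 4, 0)

Derivation:
step 0: pivot -3 → sign −
step 1: pivot -1 → sign −
step 2: pivot -2 → sign −
step 3: pivot 1/2 → sign +
step 4: pivot -1 → sign −
signature = (1, 4, 0)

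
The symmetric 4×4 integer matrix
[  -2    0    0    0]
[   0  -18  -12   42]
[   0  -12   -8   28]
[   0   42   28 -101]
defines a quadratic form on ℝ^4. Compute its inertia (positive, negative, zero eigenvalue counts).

step 0: pivot -2 → sign −
step 1: pivot -18 → sign −
step 2: pivot -3 → sign −
step 3: row/col 3 already zero → sign 0
signature = (0, 3, 1)

Answer: (0, 3, 1)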